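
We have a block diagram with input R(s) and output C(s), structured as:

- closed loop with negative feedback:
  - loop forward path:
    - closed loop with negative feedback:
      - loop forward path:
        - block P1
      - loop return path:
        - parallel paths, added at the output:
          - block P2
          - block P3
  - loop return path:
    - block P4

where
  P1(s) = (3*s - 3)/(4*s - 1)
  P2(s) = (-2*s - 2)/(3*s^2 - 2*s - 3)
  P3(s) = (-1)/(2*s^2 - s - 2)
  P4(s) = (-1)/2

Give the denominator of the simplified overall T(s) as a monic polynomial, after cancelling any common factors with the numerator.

The answer is s^5 - 53*s^4/30 - 21*s^3/10 + 103*s^2/30 + 31*s/30 - 6/5.

Reasoning:
(1) combine P2, P3 in parallel gives (-4*s^3 - 5*s^2 + 8*s + 7)/(6*s^4 - 7*s^3 - 10*s^2 + 7*s + 6)
(2) close the feedback loop around P1, (P2+P3) gives (18*s^5 - 39*s^4 - 9*s^3 + 51*s^2 - 3*s - 18)/(24*s^5 - 46*s^4 - 36*s^3 + 77*s^2 + 14*s - 27)
(3) apply the feedback formula to [P1/(1+P1*(P2+P3))], P4 gives (36*s^5 - 78*s^4 - 18*s^3 + 102*s^2 - 6*s - 36)/(30*s^5 - 53*s^4 - 63*s^3 + 103*s^2 + 31*s - 36)
T(s) is the step-3 result (common factors already cancelled). Leading coefficient of the denominator: 30. Divide through by 30 for the monic polynomial.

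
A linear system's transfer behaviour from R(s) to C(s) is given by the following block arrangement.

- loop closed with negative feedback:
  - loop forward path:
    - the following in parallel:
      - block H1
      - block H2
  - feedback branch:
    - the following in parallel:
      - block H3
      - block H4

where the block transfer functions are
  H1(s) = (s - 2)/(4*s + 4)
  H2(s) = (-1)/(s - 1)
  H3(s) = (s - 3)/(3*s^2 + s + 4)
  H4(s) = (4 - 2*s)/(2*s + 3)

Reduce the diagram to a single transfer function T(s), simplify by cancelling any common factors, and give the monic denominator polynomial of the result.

1. combine H1, H2 in parallel gives (s^2 - 7*s - 2)/(4*s^2 - 4)
2. parallel reduction of H3, H4 gives (-6*s^3 + 12*s^2 - 7*s + 7)/(6*s^3 + 11*s^2 + 11*s + 12)
3. feedback reduction of (H1+H2), (H3+H4) gives (6*s^5 - 31*s^4 - 78*s^3 - 87*s^2 - 106*s - 24)/(18*s^5 + 98*s^4 - 59*s^3 + 36*s^2 - 79*s - 62)
Step 3 gives the fully reduced T(s), with no common factor left to cancel. The denominator's leading coefficient is 18, so divide each of its coefficients by 18 to get the monic form.

Final answer: s^5 + 49*s^4/9 - 59*s^3/18 + 2*s^2 - 79*s/18 - 31/9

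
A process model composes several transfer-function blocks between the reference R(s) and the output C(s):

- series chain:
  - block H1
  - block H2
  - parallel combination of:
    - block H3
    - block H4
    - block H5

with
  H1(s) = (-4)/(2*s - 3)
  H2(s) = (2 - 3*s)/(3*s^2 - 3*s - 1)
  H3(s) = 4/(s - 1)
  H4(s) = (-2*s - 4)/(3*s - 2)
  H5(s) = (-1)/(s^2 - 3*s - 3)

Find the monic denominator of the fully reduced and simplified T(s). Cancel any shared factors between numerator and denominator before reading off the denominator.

(1) add H3, H4, H5 (parallel) -> (-2*s^4 + 16*s^3 - 31*s^2 - 13*s + 10)/(3*s^4 - 14*s^3 + 8*s^2 + 9*s - 6)
(2) reduce the series chain H1, H2, (H3+H4+H5) -> (-8*s^4 + 64*s^3 - 124*s^2 - 52*s + 40)/(6*s^6 - 39*s^5 + 67*s^4 - 7*s^3 - 57*s^2 + 21*s + 9)
T(s) is the step-2 result (common factors already cancelled). Leading coefficient of the denominator: 6. Divide through by 6 for the monic polynomial.

Final answer: s^6 - 13*s^5/2 + 67*s^4/6 - 7*s^3/6 - 19*s^2/2 + 7*s/2 + 3/2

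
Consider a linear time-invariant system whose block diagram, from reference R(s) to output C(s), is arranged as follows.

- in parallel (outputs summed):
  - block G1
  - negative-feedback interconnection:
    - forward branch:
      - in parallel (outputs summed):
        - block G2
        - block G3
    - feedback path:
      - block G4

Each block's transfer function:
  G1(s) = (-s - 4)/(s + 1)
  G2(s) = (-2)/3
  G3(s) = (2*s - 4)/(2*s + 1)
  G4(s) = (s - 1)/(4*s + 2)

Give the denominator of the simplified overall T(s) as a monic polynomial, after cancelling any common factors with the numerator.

First reduce the diagram to T(s).

Step 1. combine G2, G3 in parallel gives (2*s - 14)/(6*s + 3)
Step 2. reduce the feedback loop with forward (G2+G3) and return G4 gives (4*s^2 - 26*s - 14)/(13*s^2 + 4*s + 10)
Step 3. reduce the parallel group G1, [(G2+G3)/(1+(G2+G3)*G4)] gives (-9*s^3 - 78*s^2 - 66*s - 54)/(13*s^3 + 17*s^2 + 14*s + 10)
T(s) is the step-3 result (common factors already cancelled). Leading coefficient of the denominator: 13. Divide through by 13 for the monic polynomial.

Answer: s^3 + 17*s^2/13 + 14*s/13 + 10/13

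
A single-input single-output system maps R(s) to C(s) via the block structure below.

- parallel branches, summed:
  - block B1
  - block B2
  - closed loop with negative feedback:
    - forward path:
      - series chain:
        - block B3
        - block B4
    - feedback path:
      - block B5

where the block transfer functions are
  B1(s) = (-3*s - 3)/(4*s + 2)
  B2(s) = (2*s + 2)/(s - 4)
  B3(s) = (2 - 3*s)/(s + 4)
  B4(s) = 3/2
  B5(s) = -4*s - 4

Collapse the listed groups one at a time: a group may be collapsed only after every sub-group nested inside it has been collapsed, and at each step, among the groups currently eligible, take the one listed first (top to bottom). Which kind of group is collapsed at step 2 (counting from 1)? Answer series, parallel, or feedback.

1. series reduction of B3, B4
2. close the feedback loop around (B3*B4), B5
3. reduce the parallel group B1, B2, [(B3*B4)/(1+(B3*B4)*B5)]
Step 2: feedback.

Therefore the answer is feedback.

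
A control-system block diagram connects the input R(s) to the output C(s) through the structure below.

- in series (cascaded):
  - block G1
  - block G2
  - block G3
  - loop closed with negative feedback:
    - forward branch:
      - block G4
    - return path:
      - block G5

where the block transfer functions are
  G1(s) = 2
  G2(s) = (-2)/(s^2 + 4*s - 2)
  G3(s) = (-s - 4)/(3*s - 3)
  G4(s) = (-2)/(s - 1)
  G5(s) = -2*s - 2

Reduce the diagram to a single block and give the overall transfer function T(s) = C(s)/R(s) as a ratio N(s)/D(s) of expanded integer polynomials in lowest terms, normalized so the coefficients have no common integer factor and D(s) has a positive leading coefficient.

Step 1. apply the feedback formula to G4, G5 gives (-2)/(5*s + 3)
Step 2. cascade G1, G2, G3, [G4/(1+G4*G5)]; the result is T(s) itself (integer coefficients, no common factor, positive leading denominator coefficient)

Hence the answer: (-8*s - 32)/(15*s^4 + 54*s^3 - 63*s^2 - 24*s + 18)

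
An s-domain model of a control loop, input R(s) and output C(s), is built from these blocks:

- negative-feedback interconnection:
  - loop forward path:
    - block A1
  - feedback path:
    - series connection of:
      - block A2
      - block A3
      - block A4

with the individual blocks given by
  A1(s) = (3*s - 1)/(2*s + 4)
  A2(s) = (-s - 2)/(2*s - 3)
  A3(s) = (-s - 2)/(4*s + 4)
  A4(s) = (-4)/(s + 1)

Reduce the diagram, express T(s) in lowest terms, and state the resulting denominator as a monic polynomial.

Reducing step by step:

[1] reduce the series chain A2, A3, A4 -> (-s^2 - 4*s - 4)/(2*s^3 + s^2 - 4*s - 3)
[2] apply the feedback formula to A1, (A2*A3*A4) -> (6*s^4 + s^3 - 13*s^2 - 5*s + 3)/(4*s^4 + 7*s^3 - 15*s^2 - 30*s - 8)
That last expression is T(s), already simplified. Scaling its denominator by 1/4 (the reciprocal of the leading coefficient) yields the monic denominator.

Answer: s^4 + 7*s^3/4 - 15*s^2/4 - 15*s/2 - 2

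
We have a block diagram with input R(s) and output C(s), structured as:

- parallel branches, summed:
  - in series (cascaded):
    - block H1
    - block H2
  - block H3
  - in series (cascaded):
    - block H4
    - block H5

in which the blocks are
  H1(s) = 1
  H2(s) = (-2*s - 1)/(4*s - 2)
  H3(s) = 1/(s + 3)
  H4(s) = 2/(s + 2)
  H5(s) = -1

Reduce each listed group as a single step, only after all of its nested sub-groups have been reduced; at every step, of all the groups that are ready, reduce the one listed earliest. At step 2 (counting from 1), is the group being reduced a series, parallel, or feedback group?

Step 1. combine H1, H2 in series
Step 2. combine H4, H5 in series
Step 3. parallel reduction of (H1*H2), H3, (H4*H5)
The group at step 2 is a series group.

Therefore the answer is series.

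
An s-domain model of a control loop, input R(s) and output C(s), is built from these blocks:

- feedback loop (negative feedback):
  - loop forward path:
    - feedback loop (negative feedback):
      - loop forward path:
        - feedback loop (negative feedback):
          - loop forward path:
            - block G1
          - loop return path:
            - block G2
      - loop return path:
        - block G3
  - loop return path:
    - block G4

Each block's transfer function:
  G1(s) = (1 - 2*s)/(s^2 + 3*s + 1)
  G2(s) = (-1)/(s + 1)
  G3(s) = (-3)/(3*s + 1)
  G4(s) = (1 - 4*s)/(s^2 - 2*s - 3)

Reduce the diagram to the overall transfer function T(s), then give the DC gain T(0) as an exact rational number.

Reducing step by step:

Step 1: close the feedback loop around G1, G2; result (-2*s^2 - s + 1)/(s^3 + 4*s^2 + 6*s)
Step 2: close the feedback loop around [G1/(1+G1*G2)], G3; result (-6*s^3 - 5*s^2 + 2*s + 1)/(3*s^4 + 13*s^3 + 28*s^2 + 9*s - 3)
Step 3: feedback reduction of [[G1/(1+G1*G2)]/(1+[G1/(1+G1*G2)]*G3)], G4; result (-6*s^4 + 13*s^3 + 17*s^2 - 5*s - 3)/(3*s^5 + 4*s^4 + 13*s^3 - 85*s^2 - 33*s + 10)
That last expression is T(s); at s = 0 only the constant terms survive, so T(0) = -3/10.

Answer: -3/10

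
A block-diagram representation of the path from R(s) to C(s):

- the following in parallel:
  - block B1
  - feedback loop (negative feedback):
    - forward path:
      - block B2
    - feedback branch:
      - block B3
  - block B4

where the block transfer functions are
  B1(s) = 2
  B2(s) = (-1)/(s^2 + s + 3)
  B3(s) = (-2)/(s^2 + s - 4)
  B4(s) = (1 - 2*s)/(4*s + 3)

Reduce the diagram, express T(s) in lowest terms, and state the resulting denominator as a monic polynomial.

Reducing step by step:

[1] collapse the loop (B2 forward, B3 return): (-s^2 - s + 4)/(s^4 + 2*s^3 - s - 10)
[2] parallel reduction of B1, [B2/(1+B2*B3)], B4: (6*s^5 + 19*s^4 + 10*s^3 - 13*s^2 - 54*s - 58)/(4*s^5 + 11*s^4 + 6*s^3 - 4*s^2 - 43*s - 30)
No further cancellation is possible in the step-2 result, so that is T(s). Its denominator becomes monic after dividing by the leading coefficient 4.

Answer: s^5 + 11*s^4/4 + 3*s^3/2 - s^2 - 43*s/4 - 15/2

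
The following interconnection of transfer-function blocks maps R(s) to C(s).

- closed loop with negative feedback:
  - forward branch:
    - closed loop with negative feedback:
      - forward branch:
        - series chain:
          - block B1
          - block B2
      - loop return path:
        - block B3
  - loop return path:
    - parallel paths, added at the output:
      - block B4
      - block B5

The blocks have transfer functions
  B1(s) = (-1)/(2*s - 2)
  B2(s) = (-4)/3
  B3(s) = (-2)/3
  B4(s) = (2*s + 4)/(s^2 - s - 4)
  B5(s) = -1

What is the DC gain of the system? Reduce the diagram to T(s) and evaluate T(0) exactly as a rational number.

Step 1. reduce the series chain B1, B2; result 2/(3*s - 3)
Step 2. close the feedback loop around (B1*B2), B3; result 6/(9*s - 13)
Step 3. parallel reduction of B4, B5; result (-s^2 + 3*s + 8)/(s^2 - s - 4)
Step 4. feedback reduction of [(B1*B2)/(1+(B1*B2)*B3)], (B4+B5); result (6*s^2 - 6*s - 24)/(9*s^3 - 28*s^2 - 5*s + 100)
That last expression is T(s); at s = 0 only the constant terms survive, so T(0) = -24/100 = -6/25.

Answer: -6/25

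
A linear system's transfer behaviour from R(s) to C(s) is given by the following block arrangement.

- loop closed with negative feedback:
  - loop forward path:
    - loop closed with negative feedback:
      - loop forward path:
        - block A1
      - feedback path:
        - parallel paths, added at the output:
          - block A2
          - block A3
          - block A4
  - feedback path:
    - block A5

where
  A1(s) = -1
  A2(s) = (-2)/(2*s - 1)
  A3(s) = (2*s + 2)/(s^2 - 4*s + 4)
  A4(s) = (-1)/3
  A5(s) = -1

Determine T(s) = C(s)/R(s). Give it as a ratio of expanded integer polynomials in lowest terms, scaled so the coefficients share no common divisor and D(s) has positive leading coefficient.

First reduce the diagram to T(s).

Step 1. sum the parallel branches A2, A3, A4: (-2*s^3 + 15*s^2 + 18*s - 26)/(6*s^3 - 27*s^2 + 36*s - 12)
Step 2. apply the feedback formula to A1, (A2+A3+A4): (-6*s^3 + 27*s^2 - 36*s + 12)/(8*s^3 - 42*s^2 + 18*s + 14)
Step 3. apply the feedback formula to [A1/(1+A1*(A2+A3+A4))], A5, which is the overall transfer function T(s) = C(s)/R(s) in lowest terms

Answer: (-6*s^3 + 27*s^2 - 36*s + 12)/(14*s^3 - 69*s^2 + 54*s + 2)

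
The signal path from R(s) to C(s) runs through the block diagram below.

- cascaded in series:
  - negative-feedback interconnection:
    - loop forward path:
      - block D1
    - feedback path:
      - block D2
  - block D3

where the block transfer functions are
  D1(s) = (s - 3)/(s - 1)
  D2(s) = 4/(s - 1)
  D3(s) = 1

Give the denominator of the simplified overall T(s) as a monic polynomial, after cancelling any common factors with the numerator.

(1) close the feedback loop around D1, D2 = (s^2 - 4*s + 3)/(s^2 + 2*s - 11)
(2) reduce the series chain [D1/(1+D1*D2)], D3 = (s^2 - 4*s + 3)/(s^2 + 2*s - 11)
T(s) is the step-2 result (common factors already cancelled). Leading coefficient of the denominator: 1, so no rescaling is needed.

Answer: s^2 + 2*s - 11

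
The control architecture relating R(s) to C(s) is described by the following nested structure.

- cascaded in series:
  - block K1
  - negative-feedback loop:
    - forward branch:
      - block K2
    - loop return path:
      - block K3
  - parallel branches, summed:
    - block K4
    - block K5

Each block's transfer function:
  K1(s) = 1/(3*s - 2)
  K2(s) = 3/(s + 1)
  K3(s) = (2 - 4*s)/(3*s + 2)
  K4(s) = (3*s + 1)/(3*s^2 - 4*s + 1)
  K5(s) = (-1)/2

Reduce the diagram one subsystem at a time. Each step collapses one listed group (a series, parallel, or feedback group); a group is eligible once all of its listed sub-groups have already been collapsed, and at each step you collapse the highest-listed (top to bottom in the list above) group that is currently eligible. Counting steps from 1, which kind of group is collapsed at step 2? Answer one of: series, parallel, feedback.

[1] apply the feedback formula to K2, K3
[2] reduce the parallel group K4, K5
[3] combine K1, [K2/(1+K2*K3)], (K4+K5) in series
So the answer for step 2 is parallel.

Hence the answer: parallel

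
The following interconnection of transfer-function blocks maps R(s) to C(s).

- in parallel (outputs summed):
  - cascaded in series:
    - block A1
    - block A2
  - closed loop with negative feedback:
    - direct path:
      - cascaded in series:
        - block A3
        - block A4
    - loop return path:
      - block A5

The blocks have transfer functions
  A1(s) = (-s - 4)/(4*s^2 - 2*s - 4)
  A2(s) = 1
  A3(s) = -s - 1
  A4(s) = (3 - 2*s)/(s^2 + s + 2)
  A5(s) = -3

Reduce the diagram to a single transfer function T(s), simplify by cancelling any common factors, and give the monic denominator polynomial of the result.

First reduce the diagram to T(s).

Step 1: combine A1, A2 in series -> (-s - 4)/(4*s^2 - 2*s - 4)
Step 2: multiply A3, A4 (series) -> (2*s^2 - s - 3)/(s^2 + s + 2)
Step 3: feedback reduction of (A3*A4), A5 -> (-2*s^2 + s + 3)/(5*s^2 - 4*s - 11)
Step 4: combine (A1*A2), [(A3*A4)/(1+(A3*A4)*A5)] in parallel -> (-8*s^4 + 3*s^3 + 2*s^2 + 17*s + 32)/(20*s^4 - 26*s^3 - 56*s^2 + 38*s + 44)
No further cancellation is possible in the step-4 result, so that is T(s). Its denominator becomes monic after dividing by the leading coefficient 20.

Answer: s^4 - 13*s^3/10 - 14*s^2/5 + 19*s/10 + 11/5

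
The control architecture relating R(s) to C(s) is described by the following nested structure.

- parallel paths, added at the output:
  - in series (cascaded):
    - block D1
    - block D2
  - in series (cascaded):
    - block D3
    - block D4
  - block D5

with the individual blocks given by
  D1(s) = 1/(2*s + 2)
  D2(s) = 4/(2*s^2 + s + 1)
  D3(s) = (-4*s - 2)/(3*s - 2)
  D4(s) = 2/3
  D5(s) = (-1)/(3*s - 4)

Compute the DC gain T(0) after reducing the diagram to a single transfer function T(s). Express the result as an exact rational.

Step 1: series reduction of D1, D2 = 2/(2*s^3 + 3*s^2 + 2*s + 1)
Step 2: combine D3, D4 in series = (-8*s - 4)/(9*s - 6)
Step 3: add (D1*D2), (D3*D4), D5 (parallel) = (-48*s^5 - 50*s^4 + 29*s^3 + 118*s^2 - 53*s + 70)/(54*s^5 - 27*s^4 - 60*s^3 - 9*s^2 - 6*s + 24)
That last expression is T(s); at s = 0 only the constant terms survive, so T(0) = 70/24 = 35/12.

Therefore the answer is 35/12.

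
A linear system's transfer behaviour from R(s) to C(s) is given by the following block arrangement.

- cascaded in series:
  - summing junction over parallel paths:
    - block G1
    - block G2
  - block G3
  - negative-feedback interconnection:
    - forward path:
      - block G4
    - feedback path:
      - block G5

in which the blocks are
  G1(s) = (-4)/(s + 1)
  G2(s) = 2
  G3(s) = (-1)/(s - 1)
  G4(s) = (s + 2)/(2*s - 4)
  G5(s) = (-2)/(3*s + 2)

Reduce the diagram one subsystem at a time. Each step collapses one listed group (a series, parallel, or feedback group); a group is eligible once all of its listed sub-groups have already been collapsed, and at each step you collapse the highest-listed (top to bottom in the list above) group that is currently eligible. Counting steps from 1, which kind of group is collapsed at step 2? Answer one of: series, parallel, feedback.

Answer: feedback

Working:
Step 1 - parallel reduction of G1, G2
Step 2 - collapse the loop (G4 forward, G5 return)
Step 3 - cascade (G1+G2), G3, [G4/(1+G4*G5)]
Step 2 collapses a feedback group.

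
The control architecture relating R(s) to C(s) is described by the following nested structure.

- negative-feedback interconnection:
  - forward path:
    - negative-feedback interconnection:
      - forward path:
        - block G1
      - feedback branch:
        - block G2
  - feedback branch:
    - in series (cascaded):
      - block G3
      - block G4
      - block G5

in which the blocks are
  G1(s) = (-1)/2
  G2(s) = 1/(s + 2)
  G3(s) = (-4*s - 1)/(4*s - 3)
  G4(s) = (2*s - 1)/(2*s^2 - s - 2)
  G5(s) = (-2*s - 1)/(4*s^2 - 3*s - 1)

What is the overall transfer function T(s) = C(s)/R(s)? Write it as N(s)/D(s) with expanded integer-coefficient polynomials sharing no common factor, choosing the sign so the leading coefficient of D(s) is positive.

The answer is (-8*s^5 + 2*s^4 + 31*s^3 - 21*s^2 - 16*s + 12)/(16*s^5 - 12*s^4 - 48*s^3 + 29*s^2 + 22*s - 16).

Reasoning:
[1] reduce the feedback loop with forward G1 and return G2 -> (-s - 2)/(2*s + 3)
[2] combine G3, G4, G5 in series -> (4*s^2 - 1)/(8*s^4 - 18*s^3 + 5*s^2 + 11*s - 6)
[3] feedback reduction of [G1/(1+G1*G2)], (G3*G4*G5) - this is the overall T(s), already in the required normalized form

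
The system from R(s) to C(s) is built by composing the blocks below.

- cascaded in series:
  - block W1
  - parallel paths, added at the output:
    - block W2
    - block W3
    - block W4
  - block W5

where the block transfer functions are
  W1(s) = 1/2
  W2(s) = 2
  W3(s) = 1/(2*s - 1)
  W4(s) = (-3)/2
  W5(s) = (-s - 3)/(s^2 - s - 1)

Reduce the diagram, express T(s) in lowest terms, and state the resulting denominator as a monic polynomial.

1. sum the parallel branches W2, W3, W4: (2*s + 1)/(4*s - 2)
2. multiply W1, (W2+W3+W4), W5 (series): (-2*s^2 - 7*s - 3)/(8*s^3 - 12*s^2 - 4*s + 4)
No further cancellation is possible in the step-2 result, so that is T(s). Its denominator becomes monic after dividing by the leading coefficient 8.

Therefore the answer is s^3 - 3*s^2/2 - s/2 + 1/2.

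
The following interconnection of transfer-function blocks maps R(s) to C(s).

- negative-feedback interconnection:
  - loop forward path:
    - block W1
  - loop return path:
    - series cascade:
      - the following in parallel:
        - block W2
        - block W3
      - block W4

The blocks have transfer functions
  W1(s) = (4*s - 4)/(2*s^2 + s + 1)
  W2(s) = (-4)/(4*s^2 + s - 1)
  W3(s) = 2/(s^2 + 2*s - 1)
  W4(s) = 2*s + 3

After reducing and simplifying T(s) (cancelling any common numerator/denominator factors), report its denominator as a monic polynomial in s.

Reducing step by step:

(1) combine W2, W3 in parallel gives (4*s^2 - 6*s + 2)/(4*s^4 + 9*s^3 - 3*s^2 - 3*s + 1)
(2) combine (W2+W3), W4 in series gives (8*s^3 - 14*s + 6)/(4*s^4 + 9*s^3 - 3*s^2 - 3*s + 1)
(3) apply the feedback formula to W1, ((W2+W3)*W4) gives (16*s^5 + 20*s^4 - 48*s^3 + 16*s - 4)/(8*s^6 + 22*s^5 + 39*s^4 - 32*s^3 - 60*s^2 + 78*s - 23)
The result of step 3 is T(s) in lowest terms. Its denominator has leading coefficient 8; dividing the denominator through by 8 makes it monic.

Answer: s^6 + 11*s^5/4 + 39*s^4/8 - 4*s^3 - 15*s^2/2 + 39*s/4 - 23/8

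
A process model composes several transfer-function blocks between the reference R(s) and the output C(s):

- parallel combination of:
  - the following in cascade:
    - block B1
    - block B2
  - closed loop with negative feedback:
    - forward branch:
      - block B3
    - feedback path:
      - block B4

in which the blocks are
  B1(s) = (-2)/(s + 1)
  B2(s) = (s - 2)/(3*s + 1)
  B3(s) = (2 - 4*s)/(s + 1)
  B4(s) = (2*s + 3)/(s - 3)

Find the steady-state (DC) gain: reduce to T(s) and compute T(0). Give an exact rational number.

First reduce the diagram to T(s).

Step 1 - cascade B1, B2; result (4 - 2*s)/(3*s^2 + 4*s + 1)
Step 2 - collapse the loop (B3 forward, B4 return); result (4*s^2 - 14*s + 6)/(7*s^2 + 10*s - 3)
Step 3 - add (B1*B2), [B3/(1+B3*B4)] (parallel); result (12*s^4 - 40*s^3 - 26*s^2 + 56*s - 6)/(21*s^4 + 58*s^3 + 38*s^2 - 2*s - 3)
Step 3 gives the overall T(s). Then T(0) = -6/(-3) = 2.

Answer: 2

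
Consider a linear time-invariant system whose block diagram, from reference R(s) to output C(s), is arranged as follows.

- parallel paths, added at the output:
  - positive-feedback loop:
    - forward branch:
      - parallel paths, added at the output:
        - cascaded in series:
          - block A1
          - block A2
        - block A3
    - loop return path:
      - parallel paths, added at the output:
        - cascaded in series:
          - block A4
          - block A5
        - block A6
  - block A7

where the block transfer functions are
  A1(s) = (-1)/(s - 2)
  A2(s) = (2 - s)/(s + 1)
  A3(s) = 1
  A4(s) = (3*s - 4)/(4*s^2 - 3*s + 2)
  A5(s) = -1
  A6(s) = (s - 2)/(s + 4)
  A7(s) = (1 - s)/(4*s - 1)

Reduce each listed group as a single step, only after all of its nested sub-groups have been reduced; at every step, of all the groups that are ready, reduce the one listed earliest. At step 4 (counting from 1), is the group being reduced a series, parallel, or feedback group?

(1) reduce the series chain A1, A2
(2) reduce the parallel group (A1*A2), A3
(3) cascade A4, A5
(4) sum the parallel branches (A4*A5), A6
(5) reduce the feedback loop with forward ((A1*A2)+A3) and return ((A4*A5)+A6)
(6) combine [((A1*A2)+A3)/(1-((A1*A2)+A3)*((A4*A5)+A6))], A7 in parallel
The group at step 4 is a parallel group.

Final answer: parallel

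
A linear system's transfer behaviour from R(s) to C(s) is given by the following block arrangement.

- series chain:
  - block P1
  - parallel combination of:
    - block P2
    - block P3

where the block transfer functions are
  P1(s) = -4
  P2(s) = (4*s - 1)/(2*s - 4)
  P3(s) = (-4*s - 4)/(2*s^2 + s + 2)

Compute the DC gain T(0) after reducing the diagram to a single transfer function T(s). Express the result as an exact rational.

Step 1 - parallel reduction of P2, P3 = (8*s^3 - 6*s^2 + 15*s + 14)/(4*s^3 - 6*s^2 - 8)
Step 2 - combine P1, (P2+P3) in series = (-16*s^3 + 12*s^2 - 30*s - 28)/(2*s^3 - 3*s^2 - 4)
That last expression is T(s); at s = 0 only the constant terms survive, so T(0) = -28/(-4) = 7.

Hence the answer: 7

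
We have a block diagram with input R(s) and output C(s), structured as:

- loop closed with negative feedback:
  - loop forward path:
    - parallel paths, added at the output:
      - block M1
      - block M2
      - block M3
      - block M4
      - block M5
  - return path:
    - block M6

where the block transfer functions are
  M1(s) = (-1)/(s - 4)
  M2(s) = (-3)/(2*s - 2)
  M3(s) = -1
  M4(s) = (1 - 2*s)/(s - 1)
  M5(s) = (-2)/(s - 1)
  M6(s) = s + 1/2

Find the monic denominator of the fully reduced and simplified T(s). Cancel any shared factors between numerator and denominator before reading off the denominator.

Step 1. reduce the parallel group M1, M2, M3, M4, M5 -> (-6*s^2 + 19*s + 14)/(2*s^2 - 10*s + 8)
Step 2. close the feedback loop around (M1+M2+M3+M4+M5), M6 -> (12*s^2 - 38*s - 28)/(12*s^3 - 36*s^2 - 27*s - 30)
Step 2 gives the fully reduced T(s), with no common factor left to cancel. The denominator's leading coefficient is 12, so divide each of its coefficients by 12 to get the monic form.

Answer: s^3 - 3*s^2 - 9*s/4 - 5/2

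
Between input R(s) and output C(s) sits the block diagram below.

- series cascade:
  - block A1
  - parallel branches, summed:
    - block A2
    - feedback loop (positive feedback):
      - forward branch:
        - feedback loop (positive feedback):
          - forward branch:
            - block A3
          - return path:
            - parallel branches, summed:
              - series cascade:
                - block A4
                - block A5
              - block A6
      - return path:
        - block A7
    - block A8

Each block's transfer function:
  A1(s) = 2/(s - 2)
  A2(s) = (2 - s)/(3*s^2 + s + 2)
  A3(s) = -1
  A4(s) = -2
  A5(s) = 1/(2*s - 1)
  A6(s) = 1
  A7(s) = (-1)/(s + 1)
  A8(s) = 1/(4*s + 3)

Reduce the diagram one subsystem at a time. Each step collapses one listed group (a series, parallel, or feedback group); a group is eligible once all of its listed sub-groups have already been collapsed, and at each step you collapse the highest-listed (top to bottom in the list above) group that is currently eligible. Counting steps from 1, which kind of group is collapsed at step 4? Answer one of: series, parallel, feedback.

Reducing step by step:

Step 1 - combine A4, A5 in series
Step 2 - sum the parallel branches (A4*A5), A6
Step 3 - feedback reduction of A3, ((A4*A5)+A6)
Step 4 - collapse the loop ([A3/(1-A3*((A4*A5)+A6))] forward, A7 return)
Step 5 - combine A2, [[A3/(1-A3*((A4*A5)+A6))]/(1-[A3/(1-A3*((A4*A5)+A6))]*A7)], A8 in parallel
Step 6 - cascade A1, (A2+[[A3/(1-A3*((A4*A5)+A6))]/(1-[A3/(1-A3*((A4*A5)+A6))]*A7)]+A8)
Step 4: feedback.

Answer: feedback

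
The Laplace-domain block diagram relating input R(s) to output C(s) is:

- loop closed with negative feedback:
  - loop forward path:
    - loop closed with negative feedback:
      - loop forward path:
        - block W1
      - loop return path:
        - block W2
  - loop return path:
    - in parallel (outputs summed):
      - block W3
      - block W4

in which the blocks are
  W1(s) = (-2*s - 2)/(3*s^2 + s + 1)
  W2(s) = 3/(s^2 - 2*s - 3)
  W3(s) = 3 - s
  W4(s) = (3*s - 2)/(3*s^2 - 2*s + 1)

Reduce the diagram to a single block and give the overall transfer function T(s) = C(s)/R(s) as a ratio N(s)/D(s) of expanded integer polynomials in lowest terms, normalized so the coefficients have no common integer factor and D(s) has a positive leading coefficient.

Answer: (-6*s^4 + 16*s^3 + 8*s^2 - 8*s + 6)/(15*s^5 - 64*s^4 + 47*s^3 + 17*s^2 - 4*s - 3)

Working:
Step 1 - apply the feedback formula to W1, W2 gives (-2*s^2 + 4*s + 6)/(3*s^3 - 8*s^2 - 2*s - 9)
Step 2 - add W3, W4 (parallel) gives (-3*s^3 + 11*s^2 - 4*s + 1)/(3*s^2 - 2*s + 1)
Step 3 - reduce the feedback loop with forward [W1/(1+W1*W2)] and return (W3+W4): this yields T(s), and no further normalization is needed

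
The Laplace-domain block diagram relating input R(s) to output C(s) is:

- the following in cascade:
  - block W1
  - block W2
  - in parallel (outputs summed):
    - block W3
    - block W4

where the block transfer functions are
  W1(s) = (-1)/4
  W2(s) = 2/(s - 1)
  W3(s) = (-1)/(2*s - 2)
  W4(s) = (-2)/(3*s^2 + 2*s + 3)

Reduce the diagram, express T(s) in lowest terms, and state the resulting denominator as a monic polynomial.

The answer is s^4 - 4*s^3/3 + 2*s^2/3 - 4*s/3 + 1.

Reasoning:
(1) add W3, W4 (parallel) gives (-3*s^2 - 6*s + 1)/(6*s^3 - 2*s^2 + 2*s - 6)
(2) reduce the series chain W1, W2, (W3+W4) gives (3*s^2 + 6*s - 1)/(12*s^4 - 16*s^3 + 8*s^2 - 16*s + 12)
That last expression is T(s), already simplified. Scaling its denominator by 1/12 (the reciprocal of the leading coefficient) yields the monic denominator.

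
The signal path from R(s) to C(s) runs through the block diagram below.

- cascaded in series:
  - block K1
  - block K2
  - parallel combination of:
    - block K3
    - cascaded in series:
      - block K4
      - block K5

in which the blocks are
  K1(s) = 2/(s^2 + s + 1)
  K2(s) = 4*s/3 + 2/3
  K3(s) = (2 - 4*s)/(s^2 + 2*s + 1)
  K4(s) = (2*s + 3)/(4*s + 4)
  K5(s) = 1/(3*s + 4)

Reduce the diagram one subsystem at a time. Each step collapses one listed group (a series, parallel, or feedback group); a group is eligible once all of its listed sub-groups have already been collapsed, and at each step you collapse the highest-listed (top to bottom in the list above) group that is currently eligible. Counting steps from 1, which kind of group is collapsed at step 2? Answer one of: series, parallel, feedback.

Step 1 - combine K4, K5 in series
Step 2 - parallel reduction of K3, (K4*K5)
Step 3 - combine K1, K2, (K3+(K4*K5)) in series
At step 2 the group reduced is parallel.

Hence the answer: parallel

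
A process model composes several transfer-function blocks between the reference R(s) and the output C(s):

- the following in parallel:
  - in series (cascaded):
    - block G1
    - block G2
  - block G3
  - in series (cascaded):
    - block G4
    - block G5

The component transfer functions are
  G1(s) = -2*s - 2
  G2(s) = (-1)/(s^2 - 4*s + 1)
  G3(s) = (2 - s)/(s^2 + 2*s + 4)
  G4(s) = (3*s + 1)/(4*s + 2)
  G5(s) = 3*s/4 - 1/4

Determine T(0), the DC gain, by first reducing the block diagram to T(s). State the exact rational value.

(1) cascade G1, G2 gives (2*s + 2)/(s^2 - 4*s + 1)
(2) series reduction of G4, G5 gives (9*s^2 - 1)/(16*s + 8)
(3) add (G1*G2), G3, (G4*G5) (parallel) gives (9*s^6 - 18*s^5 - 12*s^4 + 76*s^3 + 183*s^2 + 198*s + 76)/(16*s^5 - 24*s^4 - 64*s^3 - 248*s^2 - 48*s + 32)
That last expression is T(s); at s = 0 only the constant terms survive, so T(0) = 76/32 = 19/8.

Final answer: 19/8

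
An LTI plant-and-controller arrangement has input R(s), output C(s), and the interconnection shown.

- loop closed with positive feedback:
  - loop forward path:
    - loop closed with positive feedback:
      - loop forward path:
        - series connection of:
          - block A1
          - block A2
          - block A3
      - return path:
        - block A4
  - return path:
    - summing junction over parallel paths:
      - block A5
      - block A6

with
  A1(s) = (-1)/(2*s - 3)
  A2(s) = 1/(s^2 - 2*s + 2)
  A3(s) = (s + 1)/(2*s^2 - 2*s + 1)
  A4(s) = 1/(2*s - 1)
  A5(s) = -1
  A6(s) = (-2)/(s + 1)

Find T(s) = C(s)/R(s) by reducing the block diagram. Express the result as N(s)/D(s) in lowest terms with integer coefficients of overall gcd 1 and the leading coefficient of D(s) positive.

First reduce the diagram to T(s).

[1] series reduction of A1, A2, A3, giving (-s - 1)/(4*s^5 - 18*s^4 + 36*s^3 - 39*s^2 + 22*s - 6)
[2] collapse the loop ((A1*A2*A3) forward, A4 return), giving (-2*s^2 - s + 1)/(8*s^6 - 40*s^5 + 90*s^4 - 114*s^3 + 83*s^2 - 33*s + 7)
[3] reduce the parallel group A5, A6, giving (-s - 3)/(s + 1)
[4] apply the feedback formula to [(A1*A2*A3)/(1-(A1*A2*A3)*A4)], (A5+A6) - this is the overall T(s), already in the required normalized form

Answer: (-2*s^2 - s + 1)/(8*s^6 - 40*s^5 + 90*s^4 - 114*s^3 + 81*s^2 - 38*s + 10)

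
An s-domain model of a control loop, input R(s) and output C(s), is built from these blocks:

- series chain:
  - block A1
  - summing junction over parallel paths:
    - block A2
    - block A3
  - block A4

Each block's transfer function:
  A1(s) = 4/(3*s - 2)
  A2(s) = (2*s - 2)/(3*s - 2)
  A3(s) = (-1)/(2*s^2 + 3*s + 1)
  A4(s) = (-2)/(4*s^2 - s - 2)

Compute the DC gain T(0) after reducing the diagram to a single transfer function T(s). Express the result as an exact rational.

Step 1: add A2, A3 (parallel), giving (4*s^3 + 2*s^2 - 7*s)/(6*s^3 + 5*s^2 - 3*s - 2)
Step 2: multiply A1, (A2+A3), A4 (series), giving (-32*s^3 - 16*s^2 + 56*s)/(72*s^6 - 6*s^5 - 115*s^4 + 13*s^3 + 54*s^2 - 4*s - 8)
Step 2 gives the overall T(s). Then T(0) = 0/(-8) = 0.

Answer: 0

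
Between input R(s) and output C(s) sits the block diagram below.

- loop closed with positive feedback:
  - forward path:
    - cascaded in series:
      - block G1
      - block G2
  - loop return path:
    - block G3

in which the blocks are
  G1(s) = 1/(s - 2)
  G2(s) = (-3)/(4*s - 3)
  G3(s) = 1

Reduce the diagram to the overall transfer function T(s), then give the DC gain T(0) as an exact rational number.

Step 1. multiply G1, G2 (series), giving (-3)/(4*s^2 - 11*s + 6)
Step 2. apply the feedback formula to (G1*G2), G3, giving (-3)/(4*s^2 - 11*s + 9)
Evaluating the step-2 result (the overall T(s)) at s = 0 gives T(0) = -3/9 = -1/3.

Hence the answer: -1/3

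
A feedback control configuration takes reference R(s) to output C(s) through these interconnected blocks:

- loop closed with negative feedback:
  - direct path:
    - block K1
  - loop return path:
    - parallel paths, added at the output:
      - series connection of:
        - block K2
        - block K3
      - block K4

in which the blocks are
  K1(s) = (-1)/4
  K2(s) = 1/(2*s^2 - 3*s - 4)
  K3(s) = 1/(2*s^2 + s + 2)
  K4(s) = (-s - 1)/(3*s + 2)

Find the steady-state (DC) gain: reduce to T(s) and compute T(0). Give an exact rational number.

The answer is -8/37.

Reasoning:
Step 1: series reduction of K2, K3 -> 1/(4*s^4 - 4*s^3 - 7*s^2 - 10*s - 8)
Step 2: add (K2*K3), K4 (parallel) -> (-4*s^5 + 11*s^3 + 17*s^2 + 21*s + 10)/(12*s^5 - 4*s^4 - 29*s^3 - 44*s^2 - 44*s - 16)
Step 3: reduce the feedback loop with forward K1 and return ((K2*K3)+K4) -> (-12*s^5 + 4*s^4 + 29*s^3 + 44*s^2 + 44*s + 16)/(52*s^5 - 16*s^4 - 127*s^3 - 193*s^2 - 197*s - 74)
That last expression is T(s); at s = 0 only the constant terms survive, so T(0) = 16/(-74) = -8/37.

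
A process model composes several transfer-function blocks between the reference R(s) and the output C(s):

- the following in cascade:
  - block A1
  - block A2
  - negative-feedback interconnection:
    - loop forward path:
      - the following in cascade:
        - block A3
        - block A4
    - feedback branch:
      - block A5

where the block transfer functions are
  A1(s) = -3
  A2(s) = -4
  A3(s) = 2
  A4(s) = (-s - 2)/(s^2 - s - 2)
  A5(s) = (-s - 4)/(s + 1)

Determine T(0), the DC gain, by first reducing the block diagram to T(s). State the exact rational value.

Reducing step by step:

[1] combine A3, A4 in series gives (-2*s - 4)/(s^2 - s - 2)
[2] apply the feedback formula to (A3*A4), A5 gives (-2*s^2 - 6*s - 4)/(s^3 + 2*s^2 + 9*s + 14)
[3] cascade A1, A2, [(A3*A4)/(1+(A3*A4)*A5)] gives (-24*s^2 - 72*s - 48)/(s^3 + 2*s^2 + 9*s + 14)
Evaluating the step-3 result (the overall T(s)) at s = 0 gives T(0) = -48/14 = -24/7.

Answer: -24/7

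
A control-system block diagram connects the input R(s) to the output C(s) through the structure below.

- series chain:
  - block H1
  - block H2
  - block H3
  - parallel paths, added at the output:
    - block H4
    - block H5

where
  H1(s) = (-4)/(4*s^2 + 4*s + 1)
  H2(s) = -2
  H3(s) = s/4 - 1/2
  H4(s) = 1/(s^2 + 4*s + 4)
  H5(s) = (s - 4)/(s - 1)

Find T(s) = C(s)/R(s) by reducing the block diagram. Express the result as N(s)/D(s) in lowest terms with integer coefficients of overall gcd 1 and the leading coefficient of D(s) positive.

Answer: (2*s^4 - 4*s^3 - 22*s^2 + 10*s + 68)/(4*s^5 + 16*s^4 + 13*s^3 - 13*s^2 - 16*s - 4)

Working:
Step 1. add H4, H5 (parallel): (s^3 - 11*s - 17)/(s^3 + 3*s^2 - 4)
Step 2. cascade H1, H2, H3, (H4+H5) - this is the overall T(s), already in the required normalized form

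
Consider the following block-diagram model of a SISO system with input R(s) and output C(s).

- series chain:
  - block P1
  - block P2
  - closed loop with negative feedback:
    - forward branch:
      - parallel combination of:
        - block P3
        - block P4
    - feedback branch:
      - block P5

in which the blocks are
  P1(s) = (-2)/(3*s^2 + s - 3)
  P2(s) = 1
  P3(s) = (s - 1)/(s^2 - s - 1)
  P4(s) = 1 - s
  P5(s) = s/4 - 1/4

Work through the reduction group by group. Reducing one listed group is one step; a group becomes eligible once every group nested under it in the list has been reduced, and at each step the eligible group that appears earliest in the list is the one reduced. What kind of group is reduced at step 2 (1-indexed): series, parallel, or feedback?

Answer: feedback

Working:
Step 1: combine P3, P4 in parallel
Step 2: collapse the loop ((P3+P4) forward, P5 return)
Step 3: series reduction of P1, P2, [(P3+P4)/(1+(P3+P4)*P5)]
The group at step 2 is a feedback group.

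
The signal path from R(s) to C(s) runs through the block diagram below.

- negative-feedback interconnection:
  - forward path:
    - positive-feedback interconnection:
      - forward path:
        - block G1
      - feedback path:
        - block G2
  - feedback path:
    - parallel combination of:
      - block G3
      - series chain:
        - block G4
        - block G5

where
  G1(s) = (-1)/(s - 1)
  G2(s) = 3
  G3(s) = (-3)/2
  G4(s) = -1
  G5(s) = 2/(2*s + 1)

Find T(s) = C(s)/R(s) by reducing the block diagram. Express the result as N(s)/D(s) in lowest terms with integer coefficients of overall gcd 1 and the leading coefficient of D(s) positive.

Step 1: collapse the loop (G1 forward, G2 return), giving (-1)/(s + 2)
Step 2: series reduction of G4, G5, giving (-2)/(2*s + 1)
Step 3: combine G3, (G4*G5) in parallel, giving (-6*s - 7)/(4*s + 2)
Step 4: apply the feedback formula to [G1/(1-G1*G2)], (G3+(G4*G5)): this yields T(s), and no further normalization is needed

Answer: (-4*s - 2)/(4*s^2 + 16*s + 11)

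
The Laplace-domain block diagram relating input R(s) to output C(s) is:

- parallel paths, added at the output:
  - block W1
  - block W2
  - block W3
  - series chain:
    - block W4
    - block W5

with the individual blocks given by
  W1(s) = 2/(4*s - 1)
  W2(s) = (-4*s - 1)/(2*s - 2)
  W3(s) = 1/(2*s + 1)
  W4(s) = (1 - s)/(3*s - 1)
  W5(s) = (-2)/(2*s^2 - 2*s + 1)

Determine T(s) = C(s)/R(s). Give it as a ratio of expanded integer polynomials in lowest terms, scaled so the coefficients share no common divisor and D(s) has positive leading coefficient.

Step 1 - multiply W4, W5 (series): (2*s - 2)/(6*s^3 - 8*s^2 + 5*s - 1)
Step 2 - add W1, W2, W3, (W4*W5) (parallel); the result is T(s) itself (integer coefficients, no common factor, positive leading denominator coefficient)

Therefore the answer is (-192*s^6 + 256*s^5 - 200*s^4 + 66*s^3 - 40*s^2 + 23*s - 3)/(96*s^6 - 200*s^5 + 140*s^4 - 16*s^3 - 34*s^2 + 16*s - 2).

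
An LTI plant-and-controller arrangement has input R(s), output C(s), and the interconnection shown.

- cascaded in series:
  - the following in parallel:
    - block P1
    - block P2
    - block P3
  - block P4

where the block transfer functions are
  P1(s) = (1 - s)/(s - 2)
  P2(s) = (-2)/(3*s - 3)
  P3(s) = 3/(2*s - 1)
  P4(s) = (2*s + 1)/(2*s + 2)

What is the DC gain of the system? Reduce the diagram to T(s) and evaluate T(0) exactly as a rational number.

[1] reduce the parallel group P1, P2, P3 = (-6*s^3 + 20*s^2 - 29*s + 17)/(6*s^3 - 21*s^2 + 21*s - 6)
[2] cascade (P1+P2+P3), P4 = (-12*s^4 + 34*s^3 - 38*s^2 + 5*s + 17)/(12*s^4 - 30*s^3 + 30*s - 12)
DC gain: substitute s = 0 into T(s) from step 2: T(0) = 17/(-12) = -17/12.

Final answer: -17/12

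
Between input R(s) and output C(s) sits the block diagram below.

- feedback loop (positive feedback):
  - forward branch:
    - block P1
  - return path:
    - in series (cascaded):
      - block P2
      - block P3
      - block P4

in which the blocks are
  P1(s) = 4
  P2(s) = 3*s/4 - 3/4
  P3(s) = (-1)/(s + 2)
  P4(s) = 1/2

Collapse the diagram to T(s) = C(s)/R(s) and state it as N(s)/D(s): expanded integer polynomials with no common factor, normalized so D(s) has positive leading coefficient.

Step 1: cascade P2, P3, P4, giving (3 - 3*s)/(8*s + 16)
Step 2: reduce the feedback loop with forward P1 and return (P2*P3*P4): this yields T(s), and no further normalization is needed

Final answer: (8*s + 16)/(5*s + 1)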